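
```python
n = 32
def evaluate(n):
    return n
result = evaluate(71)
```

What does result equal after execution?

Step 1: Global n = 32.
Step 2: evaluate(71) takes parameter n = 71, which shadows the global.
Step 3: result = 71

The answer is 71.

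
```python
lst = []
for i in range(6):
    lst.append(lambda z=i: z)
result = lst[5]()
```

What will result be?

Step 1: Default argument z=i captures i's value at each iteration.
Step 2: lst[5] captured z = 5 when i was 5.
Step 3: result = 5

The answer is 5.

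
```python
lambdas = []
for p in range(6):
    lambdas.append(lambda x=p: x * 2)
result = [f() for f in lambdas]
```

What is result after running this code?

Step 1: Default arg x=p captures p at each iteration.
Step 2: lambdas[k] has x defaulting to k, returns k * 2.
Step 3: result = [0, 2, 4, 6, 8, 10]

The answer is [0, 2, 4, 6, 8, 10].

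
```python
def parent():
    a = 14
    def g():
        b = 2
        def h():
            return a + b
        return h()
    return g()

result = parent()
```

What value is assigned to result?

Step 1: parent() defines a = 14. g() defines b = 2.
Step 2: h() accesses both from enclosing scopes: a = 14, b = 2.
Step 3: result = 14 + 2 = 16

The answer is 16.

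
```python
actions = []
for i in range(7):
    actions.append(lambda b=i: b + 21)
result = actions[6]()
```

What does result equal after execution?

Step 1: Default argument b=i captures i's value at definition time.
Step 2: actions[6] was defined when i = 6, so b defaults to 6.
Step 3: result = 6 + 21 = 27 (default arg fixes the late binding issue)

The answer is 27.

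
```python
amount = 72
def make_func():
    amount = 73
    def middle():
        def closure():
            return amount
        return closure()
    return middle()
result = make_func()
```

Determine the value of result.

Step 1: make_func() defines amount = 73. middle() and closure() have no local amount.
Step 2: closure() checks local (none), enclosing middle() (none), enclosing make_func() and finds amount = 73.
Step 3: result = 73

The answer is 73.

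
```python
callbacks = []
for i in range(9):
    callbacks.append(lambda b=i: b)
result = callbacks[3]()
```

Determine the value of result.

Step 1: Default argument b=i captures i's value at each iteration.
Step 2: callbacks[3] captured b = 3 when i was 3.
Step 3: result = 3

The answer is 3.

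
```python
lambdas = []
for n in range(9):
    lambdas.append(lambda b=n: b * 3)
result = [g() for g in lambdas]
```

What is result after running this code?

Step 1: Default arg b=n captures n at each iteration.
Step 2: lambdas[k] has b defaulting to k, returns k * 3.
Step 3: result = [0, 3, 6, 9, 12, 15, 18, 21, 24]

The answer is [0, 3, 6, 9, 12, 15, 18, 21, 24].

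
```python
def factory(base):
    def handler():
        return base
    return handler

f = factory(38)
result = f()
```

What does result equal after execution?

Step 1: factory(38) creates closure capturing base = 38.
Step 2: f() returns the captured base = 38.
Step 3: result = 38

The answer is 38.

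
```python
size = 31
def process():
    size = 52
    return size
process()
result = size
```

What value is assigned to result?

Step 1: size = 31 globally.
Step 2: process() creates a LOCAL size = 52 (no global keyword!).
Step 3: The global size is unchanged. result = 31

The answer is 31.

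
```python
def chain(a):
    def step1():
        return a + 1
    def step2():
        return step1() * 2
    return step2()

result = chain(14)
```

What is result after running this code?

Step 1: chain(14) captures a = 14.
Step 2: step2() calls step1() which returns 14 + 1 = 15.
Step 3: step2() returns 15 * 2 = 30

The answer is 30.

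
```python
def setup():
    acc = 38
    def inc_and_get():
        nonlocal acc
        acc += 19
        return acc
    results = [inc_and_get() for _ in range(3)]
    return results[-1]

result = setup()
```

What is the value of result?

Step 1: acc = 38.
Step 2: Three calls to inc_and_get(), each adding 19.
Step 3: Last value = 38 + 19 * 3 = 95

The answer is 95.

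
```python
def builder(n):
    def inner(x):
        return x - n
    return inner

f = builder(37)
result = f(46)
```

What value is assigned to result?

Step 1: builder(37) creates a closure capturing n = 37.
Step 2: f(46) computes 46 - 37 = 9.
Step 3: result = 9

The answer is 9.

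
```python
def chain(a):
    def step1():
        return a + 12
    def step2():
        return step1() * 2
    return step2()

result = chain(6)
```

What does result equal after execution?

Step 1: chain(6) captures a = 6.
Step 2: step2() calls step1() which returns 6 + 12 = 18.
Step 3: step2() returns 18 * 2 = 36

The answer is 36.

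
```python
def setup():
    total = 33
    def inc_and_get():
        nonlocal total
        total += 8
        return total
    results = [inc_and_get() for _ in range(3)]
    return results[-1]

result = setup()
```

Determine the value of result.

Step 1: total = 33.
Step 2: Three calls to inc_and_get(), each adding 8.
Step 3: Last value = 33 + 8 * 3 = 57

The answer is 57.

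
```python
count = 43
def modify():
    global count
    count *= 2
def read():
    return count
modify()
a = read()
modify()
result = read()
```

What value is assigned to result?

Step 1: count = 43.
Step 2: First modify(): count = 43 * 2 = 86.
Step 3: Second modify(): count = 86 * 2 = 172.
Step 4: read() returns 172

The answer is 172.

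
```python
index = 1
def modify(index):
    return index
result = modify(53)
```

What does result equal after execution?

Step 1: Global index = 1.
Step 2: modify(53) takes parameter index = 53, which shadows the global.
Step 3: result = 53

The answer is 53.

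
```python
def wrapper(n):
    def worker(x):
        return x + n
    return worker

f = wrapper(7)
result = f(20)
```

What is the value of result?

Step 1: wrapper(7) creates a closure that captures n = 7.
Step 2: f(20) calls the closure with x = 20, returning 20 + 7 = 27.
Step 3: result = 27

The answer is 27.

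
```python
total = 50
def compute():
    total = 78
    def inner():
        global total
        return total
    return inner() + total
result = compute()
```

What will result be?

Step 1: Global total = 50. compute() shadows with local total = 78.
Step 2: inner() uses global keyword, so inner() returns global total = 50.
Step 3: compute() returns 50 + 78 = 128

The answer is 128.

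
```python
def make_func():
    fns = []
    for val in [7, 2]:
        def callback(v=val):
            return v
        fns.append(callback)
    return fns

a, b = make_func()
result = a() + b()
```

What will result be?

Step 1: Default argument v=val captures val at each iteration.
Step 2: a() returns 7 (captured at first iteration), b() returns 2 (captured at second).
Step 3: result = 7 + 2 = 9

The answer is 9.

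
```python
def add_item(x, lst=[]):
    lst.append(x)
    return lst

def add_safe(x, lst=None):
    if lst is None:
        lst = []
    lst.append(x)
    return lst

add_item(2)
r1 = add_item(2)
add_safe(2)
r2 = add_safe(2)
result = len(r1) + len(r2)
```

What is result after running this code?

Step 1: add_item shares mutable default: after 2 calls, lst = [2, 2], len = 2.
Step 2: add_safe creates fresh list each time: r2 = [2], len = 1.
Step 3: result = 2 + 1 = 3

The answer is 3.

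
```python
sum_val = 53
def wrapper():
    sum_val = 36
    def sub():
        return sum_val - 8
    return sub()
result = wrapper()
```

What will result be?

Step 1: wrapper() shadows global sum_val with sum_val = 36.
Step 2: sub() finds sum_val = 36 in enclosing scope, computes 36 - 8 = 28.
Step 3: result = 28

The answer is 28.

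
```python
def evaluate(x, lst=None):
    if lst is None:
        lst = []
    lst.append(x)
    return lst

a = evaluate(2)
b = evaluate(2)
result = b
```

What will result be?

Step 1: None default with guard creates a NEW list each call.
Step 2: a = [2] (fresh list). b = [2] (another fresh list).
Step 3: result = [2] (this is the fix for mutable default)

The answer is [2].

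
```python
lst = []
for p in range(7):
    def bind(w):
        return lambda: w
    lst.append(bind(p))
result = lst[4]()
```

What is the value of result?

Step 1: bind(p) creates a new scope capturing w = p at call time.
Step 2: lst[4] = bind(4), so its lambda captures w = 4.
Step 3: result = 4 (closure factory fixes late binding)

The answer is 4.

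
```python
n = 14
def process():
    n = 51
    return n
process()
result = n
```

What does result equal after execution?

Step 1: Global n = 14.
Step 2: process() creates local n = 51 (shadow, not modification).
Step 3: After process() returns, global n is unchanged. result = 14

The answer is 14.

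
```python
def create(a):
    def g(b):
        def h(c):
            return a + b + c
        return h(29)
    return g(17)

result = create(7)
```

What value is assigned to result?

Step 1: a = 7, b = 17, c = 29 across three nested scopes.
Step 2: h() accesses all three via LEGB rule.
Step 3: result = 7 + 17 + 29 = 53

The answer is 53.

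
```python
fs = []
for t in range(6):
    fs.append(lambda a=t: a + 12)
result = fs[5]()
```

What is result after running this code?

Step 1: Default argument a=t captures t's value at definition time.
Step 2: fs[5] was defined when t = 5, so a defaults to 5.
Step 3: result = 5 + 12 = 17 (default arg fixes the late binding issue)

The answer is 17.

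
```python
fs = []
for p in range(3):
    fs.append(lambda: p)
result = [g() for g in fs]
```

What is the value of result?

Step 1: All 3 lambdas share the same variable p.
Step 2: After the loop, p = 2.
Step 3: Each call returns 2. result = [2, 2, 2]

The answer is [2, 2, 2].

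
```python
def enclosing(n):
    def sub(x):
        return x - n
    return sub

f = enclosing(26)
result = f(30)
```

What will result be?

Step 1: enclosing(26) creates a closure capturing n = 26.
Step 2: f(30) computes 30 - 26 = 4.
Step 3: result = 4

The answer is 4.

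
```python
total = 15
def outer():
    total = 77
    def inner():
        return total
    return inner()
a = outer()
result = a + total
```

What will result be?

Step 1: outer() has local total = 77. inner() reads from enclosing.
Step 2: outer() returns 77. Global total = 15 unchanged.
Step 3: result = 77 + 15 = 92

The answer is 92.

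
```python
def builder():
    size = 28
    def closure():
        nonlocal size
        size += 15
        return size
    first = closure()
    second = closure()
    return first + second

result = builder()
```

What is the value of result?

Step 1: size starts at 28.
Step 2: First call: size = 28 + 15 = 43, returns 43.
Step 3: Second call: size = 43 + 15 = 58, returns 58.
Step 4: result = 43 + 58 = 101

The answer is 101.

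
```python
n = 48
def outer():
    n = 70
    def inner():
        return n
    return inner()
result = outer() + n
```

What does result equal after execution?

Step 1: Global n = 48. outer() shadows with n = 70.
Step 2: inner() returns enclosing n = 70. outer() = 70.
Step 3: result = 70 + global n (48) = 118

The answer is 118.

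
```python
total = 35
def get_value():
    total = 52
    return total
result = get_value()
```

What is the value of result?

Step 1: Global total = 35.
Step 2: get_value() creates local total = 52, shadowing the global.
Step 3: Returns local total = 52. result = 52

The answer is 52.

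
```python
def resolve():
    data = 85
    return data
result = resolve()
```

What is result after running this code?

Step 1: resolve() defines data = 85 in its local scope.
Step 2: return data finds the local variable data = 85.
Step 3: result = 85

The answer is 85.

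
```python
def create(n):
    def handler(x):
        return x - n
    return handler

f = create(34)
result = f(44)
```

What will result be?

Step 1: create(34) creates a closure capturing n = 34.
Step 2: f(44) computes 44 - 34 = 10.
Step 3: result = 10

The answer is 10.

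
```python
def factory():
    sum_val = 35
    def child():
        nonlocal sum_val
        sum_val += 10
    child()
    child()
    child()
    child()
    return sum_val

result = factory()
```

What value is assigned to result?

Step 1: sum_val starts at 35.
Step 2: child() is called 4 times, each adding 10.
Step 3: sum_val = 35 + 10 * 4 = 75

The answer is 75.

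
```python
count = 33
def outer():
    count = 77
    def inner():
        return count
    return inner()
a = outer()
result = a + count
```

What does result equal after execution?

Step 1: outer() has local count = 77. inner() reads from enclosing.
Step 2: outer() returns 77. Global count = 33 unchanged.
Step 3: result = 77 + 33 = 110

The answer is 110.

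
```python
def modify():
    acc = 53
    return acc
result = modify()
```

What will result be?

Step 1: modify() defines acc = 53 in its local scope.
Step 2: return acc finds the local variable acc = 53.
Step 3: result = 53

The answer is 53.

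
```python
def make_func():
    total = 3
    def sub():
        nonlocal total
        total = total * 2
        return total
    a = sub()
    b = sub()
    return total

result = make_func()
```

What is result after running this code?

Step 1: total starts at 3.
Step 2: First sub(): total = 3 * 2 = 6.
Step 3: Second sub(): total = 6 * 2 = 12.
Step 4: result = 12

The answer is 12.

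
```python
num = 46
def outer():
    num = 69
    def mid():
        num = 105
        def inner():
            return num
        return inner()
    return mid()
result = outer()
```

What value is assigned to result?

Step 1: Three levels of shadowing: global 46, outer 69, mid 105.
Step 2: inner() finds num = 105 in enclosing mid() scope.
Step 3: result = 105

The answer is 105.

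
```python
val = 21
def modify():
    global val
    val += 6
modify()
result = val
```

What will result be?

Step 1: val = 21 globally.
Step 2: modify() modifies global val: val += 6 = 27.
Step 3: result = 27

The answer is 27.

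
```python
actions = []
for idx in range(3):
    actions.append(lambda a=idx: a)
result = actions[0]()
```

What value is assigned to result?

Step 1: Default argument a=idx captures idx's value at each iteration.
Step 2: actions[0] captured a = 0 when idx was 0.
Step 3: result = 0

The answer is 0.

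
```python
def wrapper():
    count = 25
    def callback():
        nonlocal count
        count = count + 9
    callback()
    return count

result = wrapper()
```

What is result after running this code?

Step 1: wrapper() sets count = 25.
Step 2: callback() uses nonlocal to modify count in wrapper's scope: count = 25 + 9 = 34.
Step 3: wrapper() returns the modified count = 34

The answer is 34.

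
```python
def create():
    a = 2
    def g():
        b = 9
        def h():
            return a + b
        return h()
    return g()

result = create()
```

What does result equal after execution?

Step 1: create() defines a = 2. g() defines b = 9.
Step 2: h() accesses both from enclosing scopes: a = 2, b = 9.
Step 3: result = 2 + 9 = 11

The answer is 11.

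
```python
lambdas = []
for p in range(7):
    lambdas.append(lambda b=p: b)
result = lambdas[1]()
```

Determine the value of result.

Step 1: Default argument b=p captures p's value at each iteration.
Step 2: lambdas[1] captured b = 1 when p was 1.
Step 3: result = 1

The answer is 1.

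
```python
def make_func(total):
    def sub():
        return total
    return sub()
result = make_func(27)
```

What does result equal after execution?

Step 1: make_func(27) binds parameter total = 27.
Step 2: sub() looks up total in enclosing scope and finds the parameter total = 27.
Step 3: result = 27

The answer is 27.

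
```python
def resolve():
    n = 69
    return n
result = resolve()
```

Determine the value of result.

Step 1: resolve() defines n = 69 in its local scope.
Step 2: return n finds the local variable n = 69.
Step 3: result = 69

The answer is 69.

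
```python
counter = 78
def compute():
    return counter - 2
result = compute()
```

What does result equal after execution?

Step 1: counter = 78 is defined globally.
Step 2: compute() looks up counter from global scope = 78, then computes 78 - 2 = 76.
Step 3: result = 76

The answer is 76.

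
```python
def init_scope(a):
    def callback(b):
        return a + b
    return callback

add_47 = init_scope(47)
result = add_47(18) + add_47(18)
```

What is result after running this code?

Step 1: add_47 captures a = 47.
Step 2: add_47(18) = 47 + 18 = 65, called twice.
Step 3: result = 65 + 65 = 130

The answer is 130.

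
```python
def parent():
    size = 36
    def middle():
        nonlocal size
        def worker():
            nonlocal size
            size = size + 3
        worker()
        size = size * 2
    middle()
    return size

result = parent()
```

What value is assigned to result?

Step 1: size = 36.
Step 2: worker() adds 3: size = 36 + 3 = 39.
Step 3: middle() doubles: size = 39 * 2 = 78.
Step 4: result = 78

The answer is 78.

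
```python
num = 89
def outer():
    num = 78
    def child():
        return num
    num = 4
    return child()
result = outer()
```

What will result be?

Step 1: outer() sets num = 78, then later num = 4.
Step 2: child() is called after num is reassigned to 4. Closures capture variables by reference, not by value.
Step 3: result = 4

The answer is 4.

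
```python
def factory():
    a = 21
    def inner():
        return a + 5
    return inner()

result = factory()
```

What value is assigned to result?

Step 1: factory() defines a = 21.
Step 2: inner() reads a = 21 from enclosing scope, returns 21 + 5 = 26.
Step 3: result = 26

The answer is 26.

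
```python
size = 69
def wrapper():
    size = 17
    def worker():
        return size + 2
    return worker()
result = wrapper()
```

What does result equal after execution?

Step 1: wrapper() shadows global size with size = 17.
Step 2: worker() finds size = 17 in enclosing scope, computes 17 + 2 = 19.
Step 3: result = 19

The answer is 19.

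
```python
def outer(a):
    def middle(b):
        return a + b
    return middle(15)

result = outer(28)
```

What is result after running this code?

Step 1: outer(28) passes a = 28.
Step 2: middle(15) has b = 15, reads a = 28 from enclosing.
Step 3: result = 28 + 15 = 43

The answer is 43.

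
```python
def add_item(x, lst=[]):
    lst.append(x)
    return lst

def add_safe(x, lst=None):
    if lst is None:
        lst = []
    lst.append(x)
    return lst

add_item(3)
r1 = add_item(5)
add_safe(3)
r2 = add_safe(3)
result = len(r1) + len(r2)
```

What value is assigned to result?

Step 1: add_item shares mutable default: after 2 calls, lst = [3, 5], len = 2.
Step 2: add_safe creates fresh list each time: r2 = [3], len = 1.
Step 3: result = 2 + 1 = 3

The answer is 3.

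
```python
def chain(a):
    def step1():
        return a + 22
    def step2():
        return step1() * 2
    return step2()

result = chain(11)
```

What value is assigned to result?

Step 1: chain(11) captures a = 11.
Step 2: step2() calls step1() which returns 11 + 22 = 33.
Step 3: step2() returns 33 * 2 = 66

The answer is 66.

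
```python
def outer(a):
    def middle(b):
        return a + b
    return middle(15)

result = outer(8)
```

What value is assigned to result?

Step 1: outer(8) passes a = 8.
Step 2: middle(15) has b = 15, reads a = 8 from enclosing.
Step 3: result = 8 + 15 = 23

The answer is 23.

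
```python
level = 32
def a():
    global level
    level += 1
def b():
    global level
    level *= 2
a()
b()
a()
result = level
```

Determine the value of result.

Step 1: level = 32.
Step 2: a(): level = 32 + 1 = 33.
Step 3: b(): level = 33 * 2 = 66.
Step 4: a(): level = 66 + 1 = 67

The answer is 67.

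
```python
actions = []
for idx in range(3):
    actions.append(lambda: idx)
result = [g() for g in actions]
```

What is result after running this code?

Step 1: All 3 lambdas share the same variable idx.
Step 2: After the loop, idx = 2.
Step 3: Each call returns 2. result = [2, 2, 2]

The answer is [2, 2, 2].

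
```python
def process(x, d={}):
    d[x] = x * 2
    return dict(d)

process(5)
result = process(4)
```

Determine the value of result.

Step 1: Mutable default dict is shared across calls.
Step 2: First call adds 5: 10. Second call adds 4: 8.
Step 3: result = {5: 10, 4: 8}

The answer is {5: 10, 4: 8}.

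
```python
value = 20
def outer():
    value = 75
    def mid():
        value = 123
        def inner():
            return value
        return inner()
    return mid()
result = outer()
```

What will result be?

Step 1: Three levels of shadowing: global 20, outer 75, mid 123.
Step 2: inner() finds value = 123 in enclosing mid() scope.
Step 3: result = 123

The answer is 123.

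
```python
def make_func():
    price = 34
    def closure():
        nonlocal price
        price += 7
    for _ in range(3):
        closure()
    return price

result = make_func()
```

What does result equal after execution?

Step 1: price = 34.
Step 2: closure() is called 3 times in a loop, each adding 7 via nonlocal.
Step 3: price = 34 + 7 * 3 = 55

The answer is 55.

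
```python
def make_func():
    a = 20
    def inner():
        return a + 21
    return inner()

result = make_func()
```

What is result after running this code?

Step 1: make_func() defines a = 20.
Step 2: inner() reads a = 20 from enclosing scope, returns 20 + 21 = 41.
Step 3: result = 41

The answer is 41.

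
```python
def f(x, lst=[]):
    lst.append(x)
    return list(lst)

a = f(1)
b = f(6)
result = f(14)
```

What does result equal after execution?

Step 1: Default list is shared. list() creates copies for return values.
Step 2: Internal list grows: [1] -> [1, 6] -> [1, 6, 14].
Step 3: result = [1, 6, 14]

The answer is [1, 6, 14].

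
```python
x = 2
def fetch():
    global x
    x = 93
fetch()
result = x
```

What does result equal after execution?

Step 1: x = 2 globally.
Step 2: fetch() declares global x and sets it to 93.
Step 3: After fetch(), global x = 93. result = 93

The answer is 93.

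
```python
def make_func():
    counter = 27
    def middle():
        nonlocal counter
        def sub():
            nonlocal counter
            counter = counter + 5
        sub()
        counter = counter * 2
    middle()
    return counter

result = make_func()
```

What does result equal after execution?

Step 1: counter = 27.
Step 2: sub() adds 5: counter = 27 + 5 = 32.
Step 3: middle() doubles: counter = 32 * 2 = 64.
Step 4: result = 64

The answer is 64.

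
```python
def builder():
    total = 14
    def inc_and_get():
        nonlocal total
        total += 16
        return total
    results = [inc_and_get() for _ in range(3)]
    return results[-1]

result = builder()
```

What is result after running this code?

Step 1: total = 14.
Step 2: Three calls to inc_and_get(), each adding 16.
Step 3: Last value = 14 + 16 * 3 = 62

The answer is 62.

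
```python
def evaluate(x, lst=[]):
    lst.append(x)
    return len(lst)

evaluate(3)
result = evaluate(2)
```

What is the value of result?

Step 1: Mutable default list persists between calls.
Step 2: First call: lst = [3], len = 1. Second call: lst = [3, 2], len = 2.
Step 3: result = 2

The answer is 2.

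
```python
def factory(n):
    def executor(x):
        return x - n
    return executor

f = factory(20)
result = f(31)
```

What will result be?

Step 1: factory(20) creates a closure capturing n = 20.
Step 2: f(31) computes 31 - 20 = 11.
Step 3: result = 11

The answer is 11.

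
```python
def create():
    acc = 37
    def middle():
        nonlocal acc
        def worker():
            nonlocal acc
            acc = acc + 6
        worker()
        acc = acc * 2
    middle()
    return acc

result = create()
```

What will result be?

Step 1: acc = 37.
Step 2: worker() adds 6: acc = 37 + 6 = 43.
Step 3: middle() doubles: acc = 43 * 2 = 86.
Step 4: result = 86

The answer is 86.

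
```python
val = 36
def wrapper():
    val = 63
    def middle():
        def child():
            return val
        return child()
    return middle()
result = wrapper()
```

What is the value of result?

Step 1: wrapper() defines val = 63. middle() and child() have no local val.
Step 2: child() checks local (none), enclosing middle() (none), enclosing wrapper() and finds val = 63.
Step 3: result = 63

The answer is 63.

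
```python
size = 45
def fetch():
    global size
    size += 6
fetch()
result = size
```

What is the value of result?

Step 1: size = 45 globally.
Step 2: fetch() modifies global size: size += 6 = 51.
Step 3: result = 51

The answer is 51.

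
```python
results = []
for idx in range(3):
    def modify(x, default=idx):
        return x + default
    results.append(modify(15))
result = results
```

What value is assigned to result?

Step 1: Default argument default=idx is evaluated at function definition time.
Step 2: Each iteration creates modify with default = current idx value.
Step 3: modify(15) returns 15 + default. results = [15, 16, 17]

The answer is [15, 16, 17].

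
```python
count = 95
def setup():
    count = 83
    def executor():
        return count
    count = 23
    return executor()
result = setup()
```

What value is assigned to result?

Step 1: setup() sets count = 83, then later count = 23.
Step 2: executor() is called after count is reassigned to 23. Closures capture variables by reference, not by value.
Step 3: result = 23

The answer is 23.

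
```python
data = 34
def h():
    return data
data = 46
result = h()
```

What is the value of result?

Step 1: data is first set to 34, then reassigned to 46.
Step 2: h() is called after the reassignment, so it looks up the current global data = 46.
Step 3: result = 46

The answer is 46.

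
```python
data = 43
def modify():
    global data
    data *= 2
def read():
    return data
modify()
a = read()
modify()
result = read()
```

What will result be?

Step 1: data = 43.
Step 2: First modify(): data = 43 * 2 = 86.
Step 3: Second modify(): data = 86 * 2 = 172.
Step 4: read() returns 172

The answer is 172.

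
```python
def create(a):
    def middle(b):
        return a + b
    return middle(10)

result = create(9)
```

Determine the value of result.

Step 1: create(9) passes a = 9.
Step 2: middle(10) has b = 10, reads a = 9 from enclosing.
Step 3: result = 9 + 10 = 19

The answer is 19.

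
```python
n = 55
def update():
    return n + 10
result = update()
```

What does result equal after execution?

Step 1: n = 55 is defined globally.
Step 2: update() looks up n from global scope = 55, then computes 55 + 10 = 65.
Step 3: result = 65

The answer is 65.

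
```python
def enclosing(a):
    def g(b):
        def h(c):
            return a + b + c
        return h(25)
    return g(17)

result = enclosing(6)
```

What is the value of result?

Step 1: a = 6, b = 17, c = 25 across three nested scopes.
Step 2: h() accesses all three via LEGB rule.
Step 3: result = 6 + 17 + 25 = 48

The answer is 48.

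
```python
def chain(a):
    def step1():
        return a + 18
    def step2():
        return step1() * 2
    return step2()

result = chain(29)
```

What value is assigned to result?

Step 1: chain(29) captures a = 29.
Step 2: step2() calls step1() which returns 29 + 18 = 47.
Step 3: step2() returns 47 * 2 = 94

The answer is 94.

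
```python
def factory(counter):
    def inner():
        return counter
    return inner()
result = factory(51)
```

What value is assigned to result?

Step 1: factory(51) binds parameter counter = 51.
Step 2: inner() looks up counter in enclosing scope and finds the parameter counter = 51.
Step 3: result = 51

The answer is 51.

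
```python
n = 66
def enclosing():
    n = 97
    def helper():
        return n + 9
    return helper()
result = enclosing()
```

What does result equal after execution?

Step 1: enclosing() shadows global n with n = 97.
Step 2: helper() finds n = 97 in enclosing scope, computes 97 + 9 = 106.
Step 3: result = 106

The answer is 106.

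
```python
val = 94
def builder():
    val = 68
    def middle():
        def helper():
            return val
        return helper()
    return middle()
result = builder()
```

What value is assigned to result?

Step 1: builder() defines val = 68. middle() and helper() have no local val.
Step 2: helper() checks local (none), enclosing middle() (none), enclosing builder() and finds val = 68.
Step 3: result = 68

The answer is 68.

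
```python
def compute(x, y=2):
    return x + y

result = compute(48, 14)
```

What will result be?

Step 1: compute(48, 14) overrides default y with 14.
Step 2: Returns 48 + 14 = 62.
Step 3: result = 62

The answer is 62.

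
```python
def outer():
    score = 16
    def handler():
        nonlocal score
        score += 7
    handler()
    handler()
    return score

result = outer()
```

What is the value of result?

Step 1: score starts at 16.
Step 2: handler() is called 2 times, each adding 7.
Step 3: score = 16 + 7 * 2 = 30

The answer is 30.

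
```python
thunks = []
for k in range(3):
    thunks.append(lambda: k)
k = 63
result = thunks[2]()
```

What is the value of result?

Step 1: Lambdas capture the variable k by reference, not by value.
Step 2: After the loop, k is reassigned to 63.
Step 3: thunks[2]() looks up the current k = 63. result = 63

The answer is 63.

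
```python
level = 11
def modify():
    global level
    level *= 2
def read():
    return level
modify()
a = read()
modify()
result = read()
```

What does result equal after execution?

Step 1: level = 11.
Step 2: First modify(): level = 11 * 2 = 22.
Step 3: Second modify(): level = 22 * 2 = 44.
Step 4: read() returns 44

The answer is 44.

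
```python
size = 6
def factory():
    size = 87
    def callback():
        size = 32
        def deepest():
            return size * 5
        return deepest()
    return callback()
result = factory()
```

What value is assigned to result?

Step 1: deepest() looks up size through LEGB: not local, finds size = 32 in enclosing callback().
Step 2: Returns 32 * 5 = 160.
Step 3: result = 160

The answer is 160.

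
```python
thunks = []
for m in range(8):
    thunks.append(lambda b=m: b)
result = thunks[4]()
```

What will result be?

Step 1: Default argument b=m captures m's value at each iteration.
Step 2: thunks[4] captured b = 4 when m was 4.
Step 3: result = 4

The answer is 4.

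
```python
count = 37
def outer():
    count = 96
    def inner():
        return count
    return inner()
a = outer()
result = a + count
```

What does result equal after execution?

Step 1: outer() has local count = 96. inner() reads from enclosing.
Step 2: outer() returns 96. Global count = 37 unchanged.
Step 3: result = 96 + 37 = 133

The answer is 133.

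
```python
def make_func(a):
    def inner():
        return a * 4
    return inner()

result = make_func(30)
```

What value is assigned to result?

Step 1: make_func(30) binds parameter a = 30.
Step 2: inner() accesses a = 30 from enclosing scope.
Step 3: result = 30 * 4 = 120

The answer is 120.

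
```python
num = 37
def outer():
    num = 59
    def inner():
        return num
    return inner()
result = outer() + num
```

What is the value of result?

Step 1: Global num = 37. outer() shadows with num = 59.
Step 2: inner() returns enclosing num = 59. outer() = 59.
Step 3: result = 59 + global num (37) = 96

The answer is 96.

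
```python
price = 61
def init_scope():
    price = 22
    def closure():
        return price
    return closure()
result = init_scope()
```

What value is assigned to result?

Step 1: price = 61 globally, but init_scope() defines price = 22 locally.
Step 2: closure() looks up price. Not in local scope, so checks enclosing scope (init_scope) and finds price = 22.
Step 3: result = 22

The answer is 22.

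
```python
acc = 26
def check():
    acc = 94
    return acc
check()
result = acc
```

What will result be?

Step 1: acc = 26 globally.
Step 2: check() creates a LOCAL acc = 94 (no global keyword!).
Step 3: The global acc is unchanged. result = 26

The answer is 26.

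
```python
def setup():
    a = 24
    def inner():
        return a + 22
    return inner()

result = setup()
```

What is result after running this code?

Step 1: setup() defines a = 24.
Step 2: inner() reads a = 24 from enclosing scope, returns 24 + 22 = 46.
Step 3: result = 46

The answer is 46.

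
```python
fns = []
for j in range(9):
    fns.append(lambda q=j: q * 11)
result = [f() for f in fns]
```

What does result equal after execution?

Step 1: Default arg q=j captures j at each iteration.
Step 2: fns[k] has q defaulting to k, returns k * 11.
Step 3: result = [0, 11, 22, 33, 44, 55, 66, 77, 88]

The answer is [0, 11, 22, 33, 44, 55, 66, 77, 88].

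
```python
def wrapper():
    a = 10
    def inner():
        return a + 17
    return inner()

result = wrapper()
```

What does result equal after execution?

Step 1: wrapper() defines a = 10.
Step 2: inner() reads a = 10 from enclosing scope, returns 10 + 17 = 27.
Step 3: result = 27

The answer is 27.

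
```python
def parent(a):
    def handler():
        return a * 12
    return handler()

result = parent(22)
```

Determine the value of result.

Step 1: parent(22) binds parameter a = 22.
Step 2: handler() accesses a = 22 from enclosing scope.
Step 3: result = 22 * 12 = 264

The answer is 264.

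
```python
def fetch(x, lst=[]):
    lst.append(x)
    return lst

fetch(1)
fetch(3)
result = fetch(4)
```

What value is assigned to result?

Step 1: Mutable default argument gotcha! The list [] is created once.
Step 2: Each call appends to the SAME list: [1], [1, 3], [1, 3, 4].
Step 3: result = [1, 3, 4]

The answer is [1, 3, 4].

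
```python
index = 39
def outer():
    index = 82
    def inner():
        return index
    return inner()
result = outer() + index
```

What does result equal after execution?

Step 1: Global index = 39. outer() shadows with index = 82.
Step 2: inner() returns enclosing index = 82. outer() = 82.
Step 3: result = 82 + global index (39) = 121

The answer is 121.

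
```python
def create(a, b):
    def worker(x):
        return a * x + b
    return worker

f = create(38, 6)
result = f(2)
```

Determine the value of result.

Step 1: create(38, 6) captures a = 38, b = 6.
Step 2: f(2) computes 38 * 2 + 6 = 82.
Step 3: result = 82

The answer is 82.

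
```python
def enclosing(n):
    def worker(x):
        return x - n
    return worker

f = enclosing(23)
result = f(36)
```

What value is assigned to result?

Step 1: enclosing(23) creates a closure capturing n = 23.
Step 2: f(36) computes 36 - 23 = 13.
Step 3: result = 13

The answer is 13.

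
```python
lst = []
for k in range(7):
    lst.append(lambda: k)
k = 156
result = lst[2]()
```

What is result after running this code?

Step 1: Lambdas capture the variable k by reference, not by value.
Step 2: After the loop, k is reassigned to 156.
Step 3: lst[2]() looks up the current k = 156. result = 156

The answer is 156.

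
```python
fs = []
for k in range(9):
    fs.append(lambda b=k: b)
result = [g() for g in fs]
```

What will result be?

Step 1: Default arg b=k captures k at each iteration.
Step 2: Each lambda has its own default: 0, 1, ..., 8.
Step 3: result = [0, 1, 2, 3, 4, 5, 6, 7, 8]

The answer is [0, 1, 2, 3, 4, 5, 6, 7, 8].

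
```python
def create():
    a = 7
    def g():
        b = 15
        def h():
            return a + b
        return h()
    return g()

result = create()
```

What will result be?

Step 1: create() defines a = 7. g() defines b = 15.
Step 2: h() accesses both from enclosing scopes: a = 7, b = 15.
Step 3: result = 7 + 15 = 22

The answer is 22.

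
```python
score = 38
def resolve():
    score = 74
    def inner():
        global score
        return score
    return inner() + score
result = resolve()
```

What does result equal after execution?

Step 1: Global score = 38. resolve() shadows with local score = 74.
Step 2: inner() uses global keyword, so inner() returns global score = 38.
Step 3: resolve() returns 38 + 74 = 112

The answer is 112.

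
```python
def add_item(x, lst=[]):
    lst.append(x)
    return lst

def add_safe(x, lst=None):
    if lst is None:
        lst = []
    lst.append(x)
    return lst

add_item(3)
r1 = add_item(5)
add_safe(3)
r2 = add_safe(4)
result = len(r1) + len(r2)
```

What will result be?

Step 1: add_item shares mutable default: after 2 calls, lst = [3, 5], len = 2.
Step 2: add_safe creates fresh list each time: r2 = [4], len = 1.
Step 3: result = 2 + 1 = 3

The answer is 3.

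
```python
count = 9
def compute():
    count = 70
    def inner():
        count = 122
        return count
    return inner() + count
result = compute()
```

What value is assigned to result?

Step 1: compute() has local count = 70. inner() has local count = 122.
Step 2: inner() returns its local count = 122.
Step 3: compute() returns 122 + its own count (70) = 192

The answer is 192.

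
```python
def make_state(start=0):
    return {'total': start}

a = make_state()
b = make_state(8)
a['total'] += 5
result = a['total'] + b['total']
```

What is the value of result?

Step 1: make_state() returns a new dict each call (immutable default 0).
Step 2: a = {'total': 0}, b = {'total': 8}.
Step 3: a['total'] += 5 = 5. result = 5 + 8 = 13

The answer is 13.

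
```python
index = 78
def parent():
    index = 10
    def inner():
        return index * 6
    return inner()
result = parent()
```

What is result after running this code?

Step 1: parent() shadows global index with index = 10.
Step 2: inner() finds index = 10 in enclosing scope, computes 10 * 6 = 60.
Step 3: result = 60

The answer is 60.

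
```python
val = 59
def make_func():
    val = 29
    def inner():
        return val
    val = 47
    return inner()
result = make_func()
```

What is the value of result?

Step 1: make_func() sets val = 29, then later val = 47.
Step 2: inner() is called after val is reassigned to 47. Closures capture variables by reference, not by value.
Step 3: result = 47

The answer is 47.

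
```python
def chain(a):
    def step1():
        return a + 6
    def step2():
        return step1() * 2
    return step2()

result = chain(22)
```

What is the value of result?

Step 1: chain(22) captures a = 22.
Step 2: step2() calls step1() which returns 22 + 6 = 28.
Step 3: step2() returns 28 * 2 = 56

The answer is 56.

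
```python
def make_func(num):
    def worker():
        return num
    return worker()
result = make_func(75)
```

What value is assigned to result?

Step 1: make_func(75) binds parameter num = 75.
Step 2: worker() looks up num in enclosing scope and finds the parameter num = 75.
Step 3: result = 75

The answer is 75.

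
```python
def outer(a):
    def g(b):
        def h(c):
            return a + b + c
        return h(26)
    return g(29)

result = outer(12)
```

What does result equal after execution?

Step 1: a = 12, b = 29, c = 26 across three nested scopes.
Step 2: h() accesses all three via LEGB rule.
Step 3: result = 12 + 29 + 26 = 67

The answer is 67.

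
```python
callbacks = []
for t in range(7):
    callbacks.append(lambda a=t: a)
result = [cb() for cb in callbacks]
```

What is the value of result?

Step 1: Default arg a=t captures t at each iteration.
Step 2: Each lambda has its own default: 0, 1, ..., 6.
Step 3: result = [0, 1, 2, 3, 4, 5, 6]

The answer is [0, 1, 2, 3, 4, 5, 6].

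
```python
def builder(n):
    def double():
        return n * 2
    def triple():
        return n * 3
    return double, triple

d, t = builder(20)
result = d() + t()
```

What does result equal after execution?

Step 1: Both closures capture the same n = 20.
Step 2: d() = 20 * 2 = 40, t() = 20 * 3 = 60.
Step 3: result = 40 + 60 = 100

The answer is 100.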